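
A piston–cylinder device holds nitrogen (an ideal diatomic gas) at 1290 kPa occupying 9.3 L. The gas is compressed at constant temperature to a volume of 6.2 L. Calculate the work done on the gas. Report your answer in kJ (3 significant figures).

W ≈ 4.86 kJ

Isothermal: W = nRT ln(V₂/V₁) = P₁V₁ ln(V₂/V₁).
P₁V₁ = (1290 kPa)(9.3 L) = 11997 J.
W = 11997 × ln(6.2/9.3) = 11997 × -0.4055
W_by_gas = -4864 J; work on gas = −W_by = 4864 J.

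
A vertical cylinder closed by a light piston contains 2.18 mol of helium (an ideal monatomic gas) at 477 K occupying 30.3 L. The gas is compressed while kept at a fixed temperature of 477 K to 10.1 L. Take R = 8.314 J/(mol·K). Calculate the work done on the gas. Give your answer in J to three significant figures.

W ≈ 9500 J

Isothermal: W = nRT ln(V₂/V₁).
W = (2.18)(8.314)(477) × ln(10.1/30.3)
  = 8645 × -1.099
W_by_gas = -9498 J; work on gas = −W_by = 9498 J.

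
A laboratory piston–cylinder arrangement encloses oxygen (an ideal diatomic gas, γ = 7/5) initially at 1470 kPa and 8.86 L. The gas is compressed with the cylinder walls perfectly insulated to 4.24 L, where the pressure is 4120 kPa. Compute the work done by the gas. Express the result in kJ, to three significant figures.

Adiabatic: W = (P₁V₁ − P₂V₂)/(γ − 1) with γ = 7/5.
P₁V₁ = 13024 J, P₂V₂ = 17469 J.
W = (13024 − 17469) / 0.4 = -11112 J.

W ≈ -11.1 kJ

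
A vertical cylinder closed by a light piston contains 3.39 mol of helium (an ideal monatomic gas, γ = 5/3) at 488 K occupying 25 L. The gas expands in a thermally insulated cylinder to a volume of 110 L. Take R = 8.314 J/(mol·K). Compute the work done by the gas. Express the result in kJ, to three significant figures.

W ≈ 12.9 kJ

Adiabatic: TV^(γ−1) = const with γ = 5/3.
T₂ = T₁ (V₁/V₂)^(γ−1) = 488 × (25/110)^0.667 = 488 × 0.3724 = 181.7 K.
W_by = nCᵥ(T₁ − T₂) = (3.39)(12.47)(488 − 181.7) = 12948 J.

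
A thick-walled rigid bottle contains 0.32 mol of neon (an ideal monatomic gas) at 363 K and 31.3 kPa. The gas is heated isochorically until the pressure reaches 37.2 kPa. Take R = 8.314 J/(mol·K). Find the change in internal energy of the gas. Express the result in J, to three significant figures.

ΔU ≈ 273 J

Constant volume ⇒ W = 0, so Q = ΔU = nCᵥΔT with Cᵥ = 3R/2 = 12.47 J/(mol·K).
At constant V, T₂/T₁ = P₂/P₁ ⇒ ΔT = T₁(P₂/P₁ − 1) = 363·(37.2/31.3 − 1) = 68.42 K.
ΔU = (0.32)(12.47)(68.42) = 273.1 J.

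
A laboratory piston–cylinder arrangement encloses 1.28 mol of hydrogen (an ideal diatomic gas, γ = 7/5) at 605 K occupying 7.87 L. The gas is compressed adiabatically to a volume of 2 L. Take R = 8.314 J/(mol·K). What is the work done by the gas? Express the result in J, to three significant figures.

W ≈ -11700 J

Adiabatic: TV^(γ−1) = const with γ = 7/5.
T₂ = T₁ (V₁/V₂)^(γ−1) = 605 × (7.87/2)^0.4 = 605 × 1.73 = 1046 K.
W_by = nCᵥ(T₁ − T₂) = (1.28)(20.79)(605 − 1046) = -11746 J.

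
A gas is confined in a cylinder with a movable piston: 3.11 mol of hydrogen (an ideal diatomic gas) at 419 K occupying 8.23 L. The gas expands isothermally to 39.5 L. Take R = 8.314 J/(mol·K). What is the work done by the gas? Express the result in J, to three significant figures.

W ≈ 17000 J

Isothermal: W = nRT ln(V₂/V₁).
W = (3.11)(8.314)(419) × ln(39.5/8.23)
  = 10834 × 1.569
W_by_gas = 16993 J.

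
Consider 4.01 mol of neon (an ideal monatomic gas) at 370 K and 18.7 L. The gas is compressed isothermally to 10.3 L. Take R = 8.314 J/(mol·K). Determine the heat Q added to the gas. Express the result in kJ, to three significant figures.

Q ≈ -7.36 kJ

Isothermal ⇒ ΔU = 0, so Q = W = nRT ln(V₂/V₁).
Q = (4.01)(8.314)(370) ln(10.3/18.7) = 12335 × -0.5964 = -7357 J.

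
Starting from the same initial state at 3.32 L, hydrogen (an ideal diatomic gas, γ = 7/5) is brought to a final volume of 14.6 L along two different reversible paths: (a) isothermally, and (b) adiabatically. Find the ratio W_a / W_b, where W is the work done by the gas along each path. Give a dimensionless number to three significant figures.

Path (a) isothermal: W = P₁V₁ ln(V₂/V₁) → W_a/(P₁V₁) = 1.481.
Path (b) adiabatic: W = P₁V₁(1 − (V₁/V₂)^(γ−1))/(γ−1) → W_b/(P₁V₁) = 1.118.
W_a / W_b = 1.481 / 1.118 = 1.325.

W_a / W_b ≈ 1.33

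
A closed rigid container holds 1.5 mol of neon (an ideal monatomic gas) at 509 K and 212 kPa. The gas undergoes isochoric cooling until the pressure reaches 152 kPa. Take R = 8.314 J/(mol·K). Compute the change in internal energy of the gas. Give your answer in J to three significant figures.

ΔU ≈ -2690 J

Constant volume ⇒ W = 0, so Q = ΔU = nCᵥΔT with Cᵥ = 3R/2 = 12.47 J/(mol·K).
At constant V, T₂/T₁ = P₂/P₁ ⇒ ΔT = T₁(P₂/P₁ − 1) = 509·(152/212 − 1) = -144.1 K.
ΔU = (1.5)(12.47)(-144.1) = -2695 J.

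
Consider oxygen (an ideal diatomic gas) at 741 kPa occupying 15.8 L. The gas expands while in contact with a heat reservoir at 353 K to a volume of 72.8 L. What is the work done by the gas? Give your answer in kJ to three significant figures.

Isothermal: W = nRT ln(V₂/V₁) = P₁V₁ ln(V₂/V₁).
P₁V₁ = (741 kPa)(15.8 L) = 11708 J.
W = 11708 × ln(72.8/15.8) = 11708 × 1.528
W_by_gas = 17886 J.

W ≈ 17.9 kJ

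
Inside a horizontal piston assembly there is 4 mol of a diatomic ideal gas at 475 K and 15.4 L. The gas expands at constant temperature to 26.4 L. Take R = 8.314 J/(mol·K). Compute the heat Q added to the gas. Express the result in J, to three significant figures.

Isothermal ⇒ ΔU = 0, so Q = W = nRT ln(V₂/V₁).
Q = (4)(8.314)(475) ln(26.4/15.4) = 15797 × 0.539 = 8514 J.

Q ≈ 8510 J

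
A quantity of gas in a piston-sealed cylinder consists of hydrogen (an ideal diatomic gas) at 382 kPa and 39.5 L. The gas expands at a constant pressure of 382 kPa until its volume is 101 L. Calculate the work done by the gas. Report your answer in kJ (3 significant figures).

W ≈ 23.5 kJ

Isobaric: W = P ΔV.
W = (382 kPa)(101 − 39.5 L) = (382)(61.5) = 23493 J.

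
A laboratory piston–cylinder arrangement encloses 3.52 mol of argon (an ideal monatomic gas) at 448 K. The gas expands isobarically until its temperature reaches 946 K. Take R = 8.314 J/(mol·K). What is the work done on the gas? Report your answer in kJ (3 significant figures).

Isobaric: W = P ΔV = nR ΔT.
W = (3.52)(8.314)(946 − 448) = 14574 J.
Work on gas = −W_by = -14574 J.

W ≈ -14.6 kJ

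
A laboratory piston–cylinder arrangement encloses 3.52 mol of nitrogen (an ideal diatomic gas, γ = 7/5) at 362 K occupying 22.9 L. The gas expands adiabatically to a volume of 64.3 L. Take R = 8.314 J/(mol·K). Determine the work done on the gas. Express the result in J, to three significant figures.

W ≈ -8960 J

Adiabatic: TV^(γ−1) = const with γ = 7/5.
T₂ = T₁ (V₁/V₂)^(γ−1) = 362 × (22.9/64.3)^0.4 = 362 × 0.6617 = 239.5 K.
W_by = nCᵥ(T₁ − T₂) = (3.52)(20.79)(362 − 239.5) = 8960 J.
Work on gas = −W_by = -8960 J.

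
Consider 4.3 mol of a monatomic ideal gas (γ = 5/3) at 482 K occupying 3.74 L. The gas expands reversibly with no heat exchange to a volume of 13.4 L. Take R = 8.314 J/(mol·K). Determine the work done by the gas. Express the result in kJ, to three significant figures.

Adiabatic: TV^(γ−1) = const with γ = 5/3.
T₂ = T₁ (V₁/V₂)^(γ−1) = 482 × (3.74/13.4)^0.667 = 482 × 0.4271 = 205.9 K.
W_by = nCᵥ(T₁ − T₂) = (4.3)(12.47)(482 − 205.9) = 14808 J.

W ≈ 14.8 kJ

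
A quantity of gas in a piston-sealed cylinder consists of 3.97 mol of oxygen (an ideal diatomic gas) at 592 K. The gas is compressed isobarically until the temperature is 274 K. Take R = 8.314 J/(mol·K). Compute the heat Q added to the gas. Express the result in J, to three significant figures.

Isobaric: W = nRΔT = (3.97)(8.314)(-318) = -10496 J.
ΔU = nCᵥΔT with Cᵥ = 5R/2: ΔU = (3.97)(20.79)(-318) = -26240 J.
Q = ΔU + W = -26240 − 10496 = -36736 J.

Q ≈ -36700 J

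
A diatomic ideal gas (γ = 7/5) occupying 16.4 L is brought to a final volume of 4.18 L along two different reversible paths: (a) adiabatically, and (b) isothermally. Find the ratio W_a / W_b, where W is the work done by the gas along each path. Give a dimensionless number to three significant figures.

W_a / W_b ≈ 1.33

Path (a) adiabatic: W = P₁V₁(1 − (V₁/V₂)^(γ−1))/(γ−1) → W_a/(P₁V₁) = -1.819.
Path (b) isothermal: W = P₁V₁ ln(V₂/V₁) → W_b/(P₁V₁) = -1.367.
W_a / W_b = -1.819 / -1.367 = 1.331.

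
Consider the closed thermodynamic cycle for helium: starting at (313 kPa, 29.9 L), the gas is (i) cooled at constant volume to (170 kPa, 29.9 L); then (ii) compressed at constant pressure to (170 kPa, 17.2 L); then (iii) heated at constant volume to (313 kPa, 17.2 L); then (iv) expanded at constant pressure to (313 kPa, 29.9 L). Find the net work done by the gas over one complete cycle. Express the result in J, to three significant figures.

Constant-volume legs do no work.
W(ii) = (170)(17.2 − 29.9) = -2159 J; W(iv) = (313)(29.9 − 17.2) = 3975 J.
W_net = -2159 + 3975 = 1816 J (the clockwise enclosed area).

W_net ≈ 1820 J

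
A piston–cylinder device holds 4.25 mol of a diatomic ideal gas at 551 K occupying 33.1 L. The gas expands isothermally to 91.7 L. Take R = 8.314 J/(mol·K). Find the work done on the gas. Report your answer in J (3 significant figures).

W ≈ -19800 J

Isothermal: W = nRT ln(V₂/V₁).
W = (4.25)(8.314)(551) × ln(91.7/33.1)
  = 19469 × 1.019
W_by_gas = 19839 J; work on gas = −W_by = -19839 J.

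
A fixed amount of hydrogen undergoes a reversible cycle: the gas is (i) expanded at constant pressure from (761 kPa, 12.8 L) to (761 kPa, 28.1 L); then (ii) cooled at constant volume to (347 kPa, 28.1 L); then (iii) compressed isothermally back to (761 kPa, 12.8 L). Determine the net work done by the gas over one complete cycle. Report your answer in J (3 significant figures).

Leg (i): W = PΔV = (761)(28.1 − 12.8) = 11643 J.
Leg (ii): W = 0.
Leg (iii): W = PᵢVᵢ ln(V_f/Vᵢ) = (9751) ln(12.8/28.1) = -7667 J.
W_net = 11643 − 7667 = 3976 J.

W_net ≈ 3980 J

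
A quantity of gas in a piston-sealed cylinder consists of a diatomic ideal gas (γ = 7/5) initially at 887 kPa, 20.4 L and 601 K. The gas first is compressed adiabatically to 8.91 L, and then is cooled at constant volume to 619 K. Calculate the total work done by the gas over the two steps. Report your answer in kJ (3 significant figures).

W_total ≈ -17.8 kJ

Step 1 (adiabatic): W = (P₁V₁ − P₂V₂)/(γ−1) = (18095 − 25203)/0.4 = -17771 J.
Step 2 (isochoric): W = 0 (constant volume).
W_total = -17771 + 0 = -17771 J.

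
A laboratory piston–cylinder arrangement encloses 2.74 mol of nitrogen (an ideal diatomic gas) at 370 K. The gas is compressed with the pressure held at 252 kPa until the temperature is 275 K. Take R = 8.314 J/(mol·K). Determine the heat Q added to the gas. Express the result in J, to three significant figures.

Q ≈ -7570 J

Isobaric: W = nRΔT = (2.74)(8.314)(-95) = -2164 J.
ΔU = nCᵥΔT with Cᵥ = 5R/2: ΔU = (2.74)(20.79)(-95) = -5410 J.
Q = ΔU + W = -5410 − 2164 = -7574 J.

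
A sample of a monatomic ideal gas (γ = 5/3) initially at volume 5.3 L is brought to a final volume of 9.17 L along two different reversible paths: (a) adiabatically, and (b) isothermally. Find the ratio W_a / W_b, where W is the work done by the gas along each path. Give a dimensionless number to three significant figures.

Path (a) adiabatic: W = P₁V₁(1 − (V₁/V₂)^(γ−1))/(γ−1) → W_a/(P₁V₁) = 0.4592.
Path (b) isothermal: W = P₁V₁ ln(V₂/V₁) → W_b/(P₁V₁) = 0.5482.
W_a / W_b = 0.4592 / 0.5482 = 0.8376.

W_a / W_b ≈ 0.838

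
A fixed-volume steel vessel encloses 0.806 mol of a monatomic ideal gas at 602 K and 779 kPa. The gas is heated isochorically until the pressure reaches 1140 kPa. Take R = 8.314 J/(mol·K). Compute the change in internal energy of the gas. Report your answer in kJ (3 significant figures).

Constant volume ⇒ W = 0, so Q = ΔU = nCᵥΔT with Cᵥ = 3R/2 = 12.47 J/(mol·K).
At constant V, T₂/T₁ = P₂/P₁ ⇒ ΔT = T₁(P₂/P₁ − 1) = 602·(1140/779 − 1) = 279 K.
ΔU = (0.806)(12.47)(279) = 2804 J.

ΔU ≈ 2.80 kJ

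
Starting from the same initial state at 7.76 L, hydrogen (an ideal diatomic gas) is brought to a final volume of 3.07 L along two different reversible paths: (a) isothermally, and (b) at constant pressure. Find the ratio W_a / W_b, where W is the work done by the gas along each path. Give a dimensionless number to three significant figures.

W_a / W_b ≈ 1.53

Path (a) isothermal: W = P₁V₁ ln(V₂/V₁) → W_a/(P₁V₁) = -0.9273.
Path (b) isobaric: W = P₁(V₂ − V₁) → W_b/(P₁V₁) = -0.6044.
W_a / W_b = -0.9273 / -0.6044 = 1.534.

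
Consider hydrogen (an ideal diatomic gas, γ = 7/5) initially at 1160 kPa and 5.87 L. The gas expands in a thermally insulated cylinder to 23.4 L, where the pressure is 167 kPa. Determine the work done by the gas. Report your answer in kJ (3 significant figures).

Adiabatic: W = (P₁V₁ − P₂V₂)/(γ − 1) with γ = 7/5.
P₁V₁ = 6809 J, P₂V₂ = 3908 J.
W = (6809 − 3908) / 0.4 = 7254 J.

W ≈ 7.25 kJ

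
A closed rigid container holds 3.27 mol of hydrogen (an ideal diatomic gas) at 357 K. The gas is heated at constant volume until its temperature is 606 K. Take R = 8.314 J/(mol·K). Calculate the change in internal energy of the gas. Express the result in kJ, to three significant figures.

ΔU ≈ 16.9 kJ

Constant volume ⇒ W = 0, so Q = ΔU = nCᵥΔT with Cᵥ = 5R/2 = 20.79 J/(mol·K).
ΔU = (3.27)(20.79)(606 − 357) = 16924 J.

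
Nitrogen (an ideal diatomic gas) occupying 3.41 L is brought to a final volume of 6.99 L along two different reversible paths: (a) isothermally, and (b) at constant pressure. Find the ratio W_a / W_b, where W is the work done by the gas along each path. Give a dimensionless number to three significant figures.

W_a / W_b ≈ 0.684

Path (a) isothermal: W = P₁V₁ ln(V₂/V₁) → W_a/(P₁V₁) = 0.7178.
Path (b) isobaric: W = P₁(V₂ − V₁) → W_b/(P₁V₁) = 1.05.
W_a / W_b = 0.7178 / 1.05 = 0.6837.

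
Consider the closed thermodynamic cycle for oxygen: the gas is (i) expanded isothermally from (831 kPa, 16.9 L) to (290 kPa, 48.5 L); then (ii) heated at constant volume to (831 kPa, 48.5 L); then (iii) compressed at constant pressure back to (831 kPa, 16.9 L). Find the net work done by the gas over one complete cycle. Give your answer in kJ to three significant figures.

W_net ≈ -11.5 kJ

Leg (i): W = PᵢVᵢ ln(V_f/Vᵢ) = (14044) ln(48.5/16.9) = 14806 J.
Leg (ii): W = 0.
Leg (iii): W = PΔV = (831)(16.9 − 48.5) = -26260 J.
W_net = 14806 − 26260 = -11454 J.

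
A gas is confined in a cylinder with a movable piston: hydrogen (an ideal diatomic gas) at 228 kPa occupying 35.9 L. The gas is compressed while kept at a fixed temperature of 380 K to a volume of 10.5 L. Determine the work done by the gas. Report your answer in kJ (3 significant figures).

Isothermal: W = nRT ln(V₂/V₁) = P₁V₁ ln(V₂/V₁).
P₁V₁ = (228 kPa)(35.9 L) = 8185 J.
W = 8185 × ln(10.5/35.9) = 8185 × -1.229
W_by_gas = -10063 J.

W ≈ -10.1 kJ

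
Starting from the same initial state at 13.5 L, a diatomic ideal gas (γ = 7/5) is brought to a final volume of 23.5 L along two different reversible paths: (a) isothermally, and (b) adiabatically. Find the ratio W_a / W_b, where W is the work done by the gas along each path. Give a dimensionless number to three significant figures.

Path (a) isothermal: W = P₁V₁ ln(V₂/V₁) → W_a/(P₁V₁) = 0.5543.
Path (b) adiabatic: W = P₁V₁(1 − (V₁/V₂)^(γ−1))/(γ−1) → W_b/(P₁V₁) = 0.4972.
W_a / W_b = 0.5543 / 0.4972 = 1.115.

W_a / W_b ≈ 1.11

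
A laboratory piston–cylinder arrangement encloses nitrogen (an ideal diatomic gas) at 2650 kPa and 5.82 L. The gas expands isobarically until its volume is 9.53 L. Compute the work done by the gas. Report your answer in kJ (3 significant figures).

W ≈ 9.83 kJ

Isobaric: W = P ΔV.
W = (2650 kPa)(9.53 − 5.82 L) = (2650)(3.71) = 9831 J.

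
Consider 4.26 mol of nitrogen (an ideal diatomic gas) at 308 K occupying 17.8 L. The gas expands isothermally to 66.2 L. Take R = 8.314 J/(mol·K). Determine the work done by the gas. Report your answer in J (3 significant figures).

W ≈ 14300 J

Isothermal: W = nRT ln(V₂/V₁).
W = (4.26)(8.314)(308) × ln(66.2/17.8)
  = 10909 × 1.313
W_by_gas = 14328 J.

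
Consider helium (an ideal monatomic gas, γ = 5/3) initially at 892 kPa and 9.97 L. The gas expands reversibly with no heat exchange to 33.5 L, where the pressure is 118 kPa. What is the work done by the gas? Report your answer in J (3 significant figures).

Adiabatic: W = (P₁V₁ − P₂V₂)/(γ − 1) with γ = 5/3.
P₁V₁ = 8893 J, P₂V₂ = 3953 J.
W = (8893 − 3953) / 0.6667 = 7410 J.

W ≈ 7410 J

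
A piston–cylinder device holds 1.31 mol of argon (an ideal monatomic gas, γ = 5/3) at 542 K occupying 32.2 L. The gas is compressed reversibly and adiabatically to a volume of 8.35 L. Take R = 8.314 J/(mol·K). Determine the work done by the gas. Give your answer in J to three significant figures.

Adiabatic: TV^(γ−1) = const with γ = 5/3.
T₂ = T₁ (V₁/V₂)^(γ−1) = 542 × (32.2/8.35)^0.667 = 542 × 2.459 = 1333 K.
W_by = nCᵥ(T₁ − T₂) = (1.31)(12.47)(542 − 1333) = -12920 J.

W ≈ -12900 J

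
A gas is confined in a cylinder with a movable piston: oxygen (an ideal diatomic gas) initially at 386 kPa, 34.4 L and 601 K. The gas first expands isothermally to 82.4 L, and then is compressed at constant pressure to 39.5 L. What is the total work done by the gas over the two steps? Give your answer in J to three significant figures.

Step 1 (isothermal): W = P₁V₁ ln(V₂/V₁) = (13278) ln(82.4/34.4) = 11599 J.
After step 1: P = 161.1 kPa, V = 82.4 L, T = 601 K.
Step 2 (isobaric): W = PΔV = (161.1 kPa)(39.5 − 82.4 L) = -6913 J.
W_total = 11599 − 6913 = 4686 J.

W_total ≈ 4690 J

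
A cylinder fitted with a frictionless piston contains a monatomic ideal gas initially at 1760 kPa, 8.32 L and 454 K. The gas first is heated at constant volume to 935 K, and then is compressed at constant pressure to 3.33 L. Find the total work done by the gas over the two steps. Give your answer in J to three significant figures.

Step 1 (isochoric): W = 0 (constant volume).
After step 1: P = 3625 kPa (V unchanged).
Step 2 (isobaric): W = PΔV = (3625 kPa)(3.33 − 8.32 L) = -18087 J.
W_total = 0 − 18087 = -18087 J.

W_total ≈ -18100 J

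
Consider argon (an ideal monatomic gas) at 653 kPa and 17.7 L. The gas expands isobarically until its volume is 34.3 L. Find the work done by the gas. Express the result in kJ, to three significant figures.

Isobaric: W = P ΔV.
W = (653 kPa)(34.3 − 17.7 L) = (653)(16.6) = 10840 J.

W ≈ 10.8 kJ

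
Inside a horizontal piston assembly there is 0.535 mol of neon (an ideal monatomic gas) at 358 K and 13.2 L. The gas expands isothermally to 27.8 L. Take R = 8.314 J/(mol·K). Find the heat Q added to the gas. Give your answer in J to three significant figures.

Q ≈ 1190 J

Isothermal ⇒ ΔU = 0, so Q = W = nRT ln(V₂/V₁).
Q = (0.535)(8.314)(358) ln(27.8/13.2) = 1592 × 0.7448 = 1186 J.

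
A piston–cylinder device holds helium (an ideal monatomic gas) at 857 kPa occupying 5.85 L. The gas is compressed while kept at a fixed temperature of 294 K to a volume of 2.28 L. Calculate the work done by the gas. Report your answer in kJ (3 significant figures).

W ≈ -4.72 kJ

Isothermal: W = nRT ln(V₂/V₁) = P₁V₁ ln(V₂/V₁).
P₁V₁ = (857 kPa)(5.85 L) = 5013 J.
W = 5013 × ln(2.28/5.85) = 5013 × -0.9423
W_by_gas = -4724 J.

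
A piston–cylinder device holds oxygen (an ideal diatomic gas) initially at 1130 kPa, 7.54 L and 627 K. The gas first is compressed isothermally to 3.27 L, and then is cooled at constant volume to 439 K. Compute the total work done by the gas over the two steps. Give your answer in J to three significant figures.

Step 1 (isothermal): W = P₁V₁ ln(V₂/V₁) = (8520) ln(3.27/7.54) = -7118 J.
Step 2 (isochoric): W = 0 (constant volume).
W_total = -7118 + 0 = -7118 J.

W_total ≈ -7120 J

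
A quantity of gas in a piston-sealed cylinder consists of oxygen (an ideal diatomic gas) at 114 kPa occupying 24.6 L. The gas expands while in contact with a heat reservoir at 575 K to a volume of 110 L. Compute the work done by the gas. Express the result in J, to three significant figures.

W ≈ 4200 J

Isothermal: W = nRT ln(V₂/V₁) = P₁V₁ ln(V₂/V₁).
P₁V₁ = (114 kPa)(24.6 L) = 2804 J.
W = 2804 × ln(110/24.6) = 2804 × 1.498
W_by_gas = 4200 J.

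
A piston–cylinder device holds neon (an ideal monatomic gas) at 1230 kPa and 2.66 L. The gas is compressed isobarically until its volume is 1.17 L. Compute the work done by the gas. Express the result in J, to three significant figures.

Isobaric: W = P ΔV.
W = (1230 kPa)(1.17 − 2.66 L) = (1230)(-1.49) = -1833 J.

W ≈ -1830 J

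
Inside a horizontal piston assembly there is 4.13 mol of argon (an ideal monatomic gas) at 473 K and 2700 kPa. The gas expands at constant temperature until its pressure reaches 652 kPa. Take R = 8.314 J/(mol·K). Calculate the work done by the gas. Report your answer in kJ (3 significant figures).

Isothermal process: W = nRT ln(V₂/V₁) = nRT ln(P₁/P₂).
W = (4.13)(8.314)(473) × ln(2700/652)
  = 16241 × ln(4.141) = 16241 × 1.421
W_by_gas = 23078 J.

W ≈ 23.1 kJ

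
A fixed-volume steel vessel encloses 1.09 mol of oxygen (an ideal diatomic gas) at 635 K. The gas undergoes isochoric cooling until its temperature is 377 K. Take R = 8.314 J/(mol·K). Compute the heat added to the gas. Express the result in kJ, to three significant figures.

Constant volume ⇒ W = 0, so Q = ΔU = nCᵥΔT with Cᵥ = 5R/2 = 20.79 J/(mol·K).
ΔU = (1.09)(20.79)(377 − 635) = -5845 J.

Q ≈ -5.85 kJ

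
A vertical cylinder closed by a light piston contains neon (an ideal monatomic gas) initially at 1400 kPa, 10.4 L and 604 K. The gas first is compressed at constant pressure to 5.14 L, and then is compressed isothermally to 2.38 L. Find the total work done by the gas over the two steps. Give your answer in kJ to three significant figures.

W_total ≈ -12.9 kJ

Step 1 (isobaric): W = PΔV = (1400 kPa)(5.14 − 10.4 L) = -7364 J.
After step 1: P = 1400 kPa, V = 5.14 L, T = 298.5 K.
Step 2 (isothermal): W = P₁V₁ ln(V₂/V₁) = (7196) ln(2.38/5.14) = -5541 J.
W_total = -7364 − 5541 = -12905 J.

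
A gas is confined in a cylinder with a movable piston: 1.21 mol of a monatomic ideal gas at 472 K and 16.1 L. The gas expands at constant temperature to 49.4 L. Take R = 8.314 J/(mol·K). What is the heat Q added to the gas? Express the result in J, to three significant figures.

Q ≈ 5320 J

Isothermal ⇒ ΔU = 0, so Q = W = nRT ln(V₂/V₁).
Q = (1.21)(8.314)(472) ln(49.4/16.1) = 4748 × 1.121 = 5323 J.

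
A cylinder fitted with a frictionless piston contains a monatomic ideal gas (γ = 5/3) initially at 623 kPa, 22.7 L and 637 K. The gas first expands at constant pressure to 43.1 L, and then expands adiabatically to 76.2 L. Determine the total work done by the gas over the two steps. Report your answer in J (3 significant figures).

W_total ≈ 25400 J

Step 1 (isobaric): W = PΔV = (623 kPa)(43.1 − 22.7 L) = 12709 J.
After step 1: P = 623 kPa, V = 43.1 L, T = 1209 K.
Step 2 (adiabatic): W = (P₁V₁ − P₂V₂)/(γ−1) = (26851 − 18365)/0.667 = 12730 J.
W_total = 12709 + 12730 = 25439 J.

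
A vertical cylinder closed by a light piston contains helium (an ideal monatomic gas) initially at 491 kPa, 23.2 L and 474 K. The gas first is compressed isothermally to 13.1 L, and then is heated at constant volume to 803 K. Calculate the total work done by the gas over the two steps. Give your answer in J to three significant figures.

W_total ≈ -6510 J

Step 1 (isothermal): W = P₁V₁ ln(V₂/V₁) = (11391) ln(13.1/23.2) = -6511 J.
Step 2 (isochoric): W = 0 (constant volume).
W_total = -6511 + 0 = -6511 J.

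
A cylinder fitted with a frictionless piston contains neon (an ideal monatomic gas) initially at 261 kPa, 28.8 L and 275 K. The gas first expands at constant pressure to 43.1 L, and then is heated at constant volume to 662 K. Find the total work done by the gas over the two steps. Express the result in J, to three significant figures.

Step 1 (isobaric): W = PΔV = (261 kPa)(43.1 − 28.8 L) = 3732 J.
Step 2 (isochoric): W = 0 (constant volume).
W_total = 3732 + 0 = 3732 J.

W_total ≈ 3730 J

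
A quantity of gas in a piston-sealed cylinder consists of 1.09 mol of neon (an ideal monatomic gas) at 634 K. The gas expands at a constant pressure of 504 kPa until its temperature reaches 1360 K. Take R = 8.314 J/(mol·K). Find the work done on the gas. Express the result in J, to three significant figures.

W ≈ -6580 J

Isobaric: W = P ΔV = nR ΔT.
W = (1.09)(8.314)(1360 − 634) = 6579 J.
Work on gas = −W_by = -6579 J.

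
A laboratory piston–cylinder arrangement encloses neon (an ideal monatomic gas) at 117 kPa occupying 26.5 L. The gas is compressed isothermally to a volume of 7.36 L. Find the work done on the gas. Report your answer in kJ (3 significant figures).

W ≈ 3.97 kJ

Isothermal: W = nRT ln(V₂/V₁) = P₁V₁ ln(V₂/V₁).
P₁V₁ = (117 kPa)(26.5 L) = 3100 J.
W = 3100 × ln(7.36/26.5) = 3100 × -1.281
W_by_gas = -3972 J; work on gas = −W_by = 3972 J.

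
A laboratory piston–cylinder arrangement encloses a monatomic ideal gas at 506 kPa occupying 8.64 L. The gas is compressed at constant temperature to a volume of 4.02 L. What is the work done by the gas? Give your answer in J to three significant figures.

Isothermal: W = nRT ln(V₂/V₁) = P₁V₁ ln(V₂/V₁).
P₁V₁ = (506 kPa)(8.64 L) = 4372 J.
W = 4372 × ln(4.02/8.64) = 4372 × -0.7651
W_by_gas = -3345 J.

W ≈ -3340 J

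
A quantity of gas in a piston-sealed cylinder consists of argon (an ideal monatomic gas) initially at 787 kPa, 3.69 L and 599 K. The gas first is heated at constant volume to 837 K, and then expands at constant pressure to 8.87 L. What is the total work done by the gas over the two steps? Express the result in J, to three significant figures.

Step 1 (isochoric): W = 0 (constant volume).
After step 1: P = 1100 kPa (V unchanged).
Step 2 (isobaric): W = PΔV = (1100 kPa)(8.87 − 3.69 L) = 5696 J.
W_total = 0 + 5696 = 5696 J.

W_total ≈ 5700 J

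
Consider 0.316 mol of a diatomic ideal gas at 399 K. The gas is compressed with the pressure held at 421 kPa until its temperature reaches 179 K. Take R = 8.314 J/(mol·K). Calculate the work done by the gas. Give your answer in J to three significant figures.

Isobaric: W = P ΔV = nR ΔT.
W = (0.316)(8.314)(179 − 399) = -578 J.

W ≈ -578 J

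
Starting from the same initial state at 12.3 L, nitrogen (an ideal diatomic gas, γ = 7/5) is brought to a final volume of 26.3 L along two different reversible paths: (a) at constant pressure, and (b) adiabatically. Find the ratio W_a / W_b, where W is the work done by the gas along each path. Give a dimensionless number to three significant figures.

W_a / W_b ≈ 1.74

Path (a) isobaric: W = P₁(V₂ − V₁) → W_a/(P₁V₁) = 1.138.
Path (b) adiabatic: W = P₁V₁(1 − (V₁/V₂)^(γ−1))/(γ−1) → W_b/(P₁V₁) = 0.6553.
W_a / W_b = 1.138 / 0.6553 = 1.737.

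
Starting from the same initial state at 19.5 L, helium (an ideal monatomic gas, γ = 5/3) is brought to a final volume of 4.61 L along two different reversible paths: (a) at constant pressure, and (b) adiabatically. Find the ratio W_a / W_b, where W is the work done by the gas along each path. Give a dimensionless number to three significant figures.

W_a / W_b ≈ 0.315

Path (a) isobaric: W = P₁(V₂ − V₁) → W_a/(P₁V₁) = -0.7636.
Path (b) adiabatic: W = P₁V₁(1 − (V₁/V₂)^(γ−1))/(γ−1) → W_b/(P₁V₁) = -2.423.
W_a / W_b = -0.7636 / -2.423 = 0.3151.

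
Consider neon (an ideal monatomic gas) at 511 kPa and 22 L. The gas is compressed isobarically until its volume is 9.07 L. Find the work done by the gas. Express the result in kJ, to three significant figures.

W ≈ -6.61 kJ

Isobaric: W = P ΔV.
W = (511 kPa)(9.07 − 22 L) = (511)(-12.93) = -6607 J.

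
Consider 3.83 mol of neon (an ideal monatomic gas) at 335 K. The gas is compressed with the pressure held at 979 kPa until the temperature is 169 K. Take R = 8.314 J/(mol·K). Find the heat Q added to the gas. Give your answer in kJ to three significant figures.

Isobaric: W = nRΔT = (3.83)(8.314)(-166) = -5286 J.
ΔU = nCᵥΔT with Cᵥ = 3R/2: ΔU = (3.83)(12.47)(-166) = -7929 J.
Q = ΔU + W = -7929 − 5286 = -13215 J.

Q ≈ -13.2 kJ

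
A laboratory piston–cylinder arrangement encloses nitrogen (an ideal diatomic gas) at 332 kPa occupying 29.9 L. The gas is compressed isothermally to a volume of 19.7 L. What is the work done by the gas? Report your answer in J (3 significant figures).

Isothermal: W = nRT ln(V₂/V₁) = P₁V₁ ln(V₂/V₁).
P₁V₁ = (332 kPa)(29.9 L) = 9927 J.
W = 9927 × ln(19.7/29.9) = 9927 × -0.4172
W_by_gas = -4142 J.

W ≈ -4140 J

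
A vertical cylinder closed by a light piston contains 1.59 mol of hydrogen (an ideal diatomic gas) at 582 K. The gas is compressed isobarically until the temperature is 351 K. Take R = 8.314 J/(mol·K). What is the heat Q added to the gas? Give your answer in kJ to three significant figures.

Q ≈ -10.7 kJ

Isobaric: W = nRΔT = (1.59)(8.314)(-231) = -3054 J.
ΔU = nCᵥΔT with Cᵥ = 5R/2: ΔU = (1.59)(20.79)(-231) = -7634 J.
Q = ΔU + W = -7634 − 3054 = -10688 J.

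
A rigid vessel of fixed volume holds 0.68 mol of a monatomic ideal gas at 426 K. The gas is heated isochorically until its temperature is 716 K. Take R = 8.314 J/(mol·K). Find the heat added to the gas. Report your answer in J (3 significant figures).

Constant volume ⇒ W = 0, so Q = ΔU = nCᵥΔT with Cᵥ = 3R/2 = 12.47 J/(mol·K).
ΔU = (0.68)(12.47)(716 − 426) = 2459 J.

Q ≈ 2460 J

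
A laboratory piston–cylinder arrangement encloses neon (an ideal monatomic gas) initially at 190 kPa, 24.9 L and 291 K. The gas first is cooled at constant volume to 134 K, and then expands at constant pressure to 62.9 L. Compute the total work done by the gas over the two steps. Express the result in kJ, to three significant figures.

W_total ≈ 3.32 kJ

Step 1 (isochoric): W = 0 (constant volume).
After step 1: P = 87.49 kPa (V unchanged).
Step 2 (isobaric): W = PΔV = (87.49 kPa)(62.9 − 24.9 L) = 3325 J.
W_total = 0 + 3325 = 3325 J.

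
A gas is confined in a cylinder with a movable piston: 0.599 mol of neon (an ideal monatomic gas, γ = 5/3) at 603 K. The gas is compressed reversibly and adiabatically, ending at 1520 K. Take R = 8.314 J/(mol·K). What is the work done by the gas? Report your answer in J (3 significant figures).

W ≈ -6850 J

Adiabatic ⇒ Q = 0, so W_by = −ΔU = nCᵥ(T₁ − T₂).
Cᵥ = 3R/2 = 12.47 J/(mol·K).
W = (0.599)(12.47)(603 − 1520) = -6850 J.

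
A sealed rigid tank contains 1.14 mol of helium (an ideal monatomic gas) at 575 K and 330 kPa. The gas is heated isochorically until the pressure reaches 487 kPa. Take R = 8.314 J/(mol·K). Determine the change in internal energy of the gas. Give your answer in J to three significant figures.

ΔU ≈ 3890 J

Constant volume ⇒ W = 0, so Q = ΔU = nCᵥΔT with Cᵥ = 3R/2 = 12.47 J/(mol·K).
At constant V, T₂/T₁ = P₂/P₁ ⇒ ΔT = T₁(P₂/P₁ − 1) = 575·(487/330 − 1) = 273.6 K.
ΔU = (1.14)(12.47)(273.6) = 3889 J.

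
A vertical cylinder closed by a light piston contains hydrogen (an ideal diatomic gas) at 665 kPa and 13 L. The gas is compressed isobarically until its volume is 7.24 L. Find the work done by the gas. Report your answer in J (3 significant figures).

Isobaric: W = P ΔV.
W = (665 kPa)(7.24 − 13 L) = (665)(-5.76) = -3830 J.

W ≈ -3830 J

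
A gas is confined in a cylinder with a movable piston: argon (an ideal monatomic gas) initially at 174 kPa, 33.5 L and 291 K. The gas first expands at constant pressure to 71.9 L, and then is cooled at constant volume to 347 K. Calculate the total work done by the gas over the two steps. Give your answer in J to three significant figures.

Step 1 (isobaric): W = PΔV = (174 kPa)(71.9 − 33.5 L) = 6682 J.
Step 2 (isochoric): W = 0 (constant volume).
W_total = 6682 + 0 = 6682 J.

W_total ≈ 6680 J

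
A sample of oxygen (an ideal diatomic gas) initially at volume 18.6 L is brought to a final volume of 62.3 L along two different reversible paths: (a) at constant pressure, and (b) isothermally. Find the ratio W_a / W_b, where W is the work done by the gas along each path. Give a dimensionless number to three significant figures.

W_a / W_b ≈ 1.94

Path (a) isobaric: W = P₁(V₂ − V₁) → W_a/(P₁V₁) = 2.349.
Path (b) isothermal: W = P₁V₁ ln(V₂/V₁) → W_b/(P₁V₁) = 1.209.
W_a / W_b = 2.349 / 1.209 = 1.944.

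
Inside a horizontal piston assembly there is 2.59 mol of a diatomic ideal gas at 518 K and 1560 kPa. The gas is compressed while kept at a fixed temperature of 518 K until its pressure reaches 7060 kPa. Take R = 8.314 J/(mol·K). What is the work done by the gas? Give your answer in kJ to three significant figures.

Isothermal process: W = nRT ln(V₂/V₁) = nRT ln(P₁/P₂).
W = (2.59)(8.314)(518) × ln(1560/7060)
  = 11154 × ln(0.221) = 11154 × -1.51
W_by_gas = -16840 J.

W ≈ -16.8 kJ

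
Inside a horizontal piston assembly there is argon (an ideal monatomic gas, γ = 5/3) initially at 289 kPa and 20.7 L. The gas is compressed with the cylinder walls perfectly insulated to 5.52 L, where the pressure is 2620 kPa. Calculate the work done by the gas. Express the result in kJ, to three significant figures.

Adiabatic: W = (P₁V₁ − P₂V₂)/(γ − 1) with γ = 5/3.
P₁V₁ = 5982 J, P₂V₂ = 14462 J.
W = (5982 − 14462) / 0.6667 = -12720 J.

W ≈ -12.7 kJ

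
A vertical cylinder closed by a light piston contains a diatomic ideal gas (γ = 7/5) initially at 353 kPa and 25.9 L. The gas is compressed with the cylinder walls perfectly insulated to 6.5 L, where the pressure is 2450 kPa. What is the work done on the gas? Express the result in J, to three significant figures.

Adiabatic: W = (P₁V₁ − P₂V₂)/(γ − 1) with γ = 7/5.
P₁V₁ = 9143 J, P₂V₂ = 15925 J.
W = (9143 − 15925) / 0.4 = -16956 J.
Work on gas = −W_by = 16956 J.

W ≈ 17000 J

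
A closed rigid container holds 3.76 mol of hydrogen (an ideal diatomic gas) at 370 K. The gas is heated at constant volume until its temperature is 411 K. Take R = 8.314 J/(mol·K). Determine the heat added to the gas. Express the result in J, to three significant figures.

Constant volume ⇒ W = 0, so Q = ΔU = nCᵥΔT with Cᵥ = 5R/2 = 20.79 J/(mol·K).
ΔU = (3.76)(20.79)(411 − 370) = 3204 J.

Q ≈ 3200 J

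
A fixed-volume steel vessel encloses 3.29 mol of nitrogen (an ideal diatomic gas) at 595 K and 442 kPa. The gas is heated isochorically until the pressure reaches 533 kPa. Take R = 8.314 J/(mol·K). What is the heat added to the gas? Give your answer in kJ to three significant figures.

Q ≈ 8.38 kJ

Constant volume ⇒ W = 0, so Q = ΔU = nCᵥΔT with Cᵥ = 5R/2 = 20.79 J/(mol·K).
At constant V, T₂/T₁ = P₂/P₁ ⇒ ΔT = T₁(P₂/P₁ − 1) = 595·(533/442 − 1) = 122.5 K.
ΔU = (3.29)(20.79)(122.5) = 8377 J.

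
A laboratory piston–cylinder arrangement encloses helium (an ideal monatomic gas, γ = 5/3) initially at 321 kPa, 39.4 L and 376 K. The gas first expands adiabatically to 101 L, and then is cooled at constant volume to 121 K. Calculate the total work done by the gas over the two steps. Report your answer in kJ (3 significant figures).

Step 1 (adiabatic): W = (P₁V₁ − P₂V₂)/(γ−1) = (12647 − 6752)/0.667 = 8843 J.
Step 2 (isochoric): W = 0 (constant volume).
W_total = 8843 + 0 = 8843 J.

W_total ≈ 8.84 kJ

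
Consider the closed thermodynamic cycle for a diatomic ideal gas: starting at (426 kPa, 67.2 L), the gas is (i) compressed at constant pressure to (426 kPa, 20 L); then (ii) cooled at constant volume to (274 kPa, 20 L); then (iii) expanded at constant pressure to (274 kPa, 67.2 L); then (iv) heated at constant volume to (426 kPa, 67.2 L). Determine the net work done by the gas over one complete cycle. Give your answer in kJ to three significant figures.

Constant-volume legs do no work.
W(i) = (426)(20 − 67.2) = -20107 J; W(iii) = (274)(67.2 − 20) = 12933 J.
W_net = -20107 + 12933 = -7174 J (the counter-clockwise enclosed area).

W_net ≈ -7.17 kJ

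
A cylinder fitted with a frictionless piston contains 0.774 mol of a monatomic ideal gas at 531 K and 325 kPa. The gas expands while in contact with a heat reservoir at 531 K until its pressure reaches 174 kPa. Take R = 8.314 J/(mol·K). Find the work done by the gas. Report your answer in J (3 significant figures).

Isothermal process: W = nRT ln(V₂/V₁) = nRT ln(P₁/P₂).
W = (0.774)(8.314)(531) × ln(325/174)
  = 3417 × ln(1.868) = 3417 × 0.6248
W_by_gas = 2135 J.

W ≈ 2130 J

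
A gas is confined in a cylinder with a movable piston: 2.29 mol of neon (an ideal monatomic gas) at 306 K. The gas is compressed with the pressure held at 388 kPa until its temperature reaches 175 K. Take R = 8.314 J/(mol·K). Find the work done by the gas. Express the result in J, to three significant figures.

W ≈ -2490 J

Isobaric: W = P ΔV = nR ΔT.
W = (2.29)(8.314)(175 − 306) = -2494 J.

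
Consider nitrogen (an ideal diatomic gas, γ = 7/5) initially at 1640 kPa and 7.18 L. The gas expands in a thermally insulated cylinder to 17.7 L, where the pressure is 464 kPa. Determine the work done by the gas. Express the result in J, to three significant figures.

W ≈ 8910 J

Adiabatic: W = (P₁V₁ − P₂V₂)/(γ − 1) with γ = 7/5.
P₁V₁ = 11775 J, P₂V₂ = 8213 J.
W = (11775 − 8213) / 0.4 = 8906 J.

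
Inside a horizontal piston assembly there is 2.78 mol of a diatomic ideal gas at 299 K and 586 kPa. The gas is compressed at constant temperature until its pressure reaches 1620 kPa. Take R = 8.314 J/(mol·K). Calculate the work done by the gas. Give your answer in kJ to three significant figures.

Isothermal process: W = nRT ln(V₂/V₁) = nRT ln(P₁/P₂).
W = (2.78)(8.314)(299) × ln(586/1620)
  = 6911 × ln(0.3617) = 6911 × -1.017
W_by_gas = -7027 J.

W ≈ -7.03 kJ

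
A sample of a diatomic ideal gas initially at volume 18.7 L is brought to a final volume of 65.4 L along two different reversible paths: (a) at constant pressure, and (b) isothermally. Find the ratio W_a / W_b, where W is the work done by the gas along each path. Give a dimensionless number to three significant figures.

Path (a) isobaric: W = P₁(V₂ − V₁) → W_a/(P₁V₁) = 2.497.
Path (b) isothermal: W = P₁V₁ ln(V₂/V₁) → W_b/(P₁V₁) = 1.252.
W_a / W_b = 2.497 / 1.252 = 1.995.

W_a / W_b ≈ 1.99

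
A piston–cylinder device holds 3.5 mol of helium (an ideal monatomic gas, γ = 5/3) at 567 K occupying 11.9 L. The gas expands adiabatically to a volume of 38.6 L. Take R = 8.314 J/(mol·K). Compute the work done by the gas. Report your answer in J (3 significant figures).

W ≈ 13500 J

Adiabatic: TV^(γ−1) = const with γ = 5/3.
T₂ = T₁ (V₁/V₂)^(γ−1) = 567 × (11.9/38.6)^0.667 = 567 × 0.4564 = 258.8 K.
W_by = nCᵥ(T₁ − T₂) = (3.5)(12.47)(567 − 258.8) = 13454 J.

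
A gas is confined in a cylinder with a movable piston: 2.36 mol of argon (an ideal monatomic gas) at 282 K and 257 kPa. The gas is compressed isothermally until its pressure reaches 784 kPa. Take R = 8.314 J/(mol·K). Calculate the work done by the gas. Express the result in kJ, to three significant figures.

W ≈ -6.17 kJ

Isothermal process: W = nRT ln(V₂/V₁) = nRT ln(P₁/P₂).
W = (2.36)(8.314)(282) × ln(257/784)
  = 5533 × ln(0.3278) = 5533 × -1.115
W_by_gas = -6171 J.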